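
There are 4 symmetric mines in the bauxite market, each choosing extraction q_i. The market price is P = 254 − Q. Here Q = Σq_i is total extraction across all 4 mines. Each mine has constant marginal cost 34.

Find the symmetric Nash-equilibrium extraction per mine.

A representative mine's profit is π_i = q_i(254 − Q) − 34q_i, with Q = q_i + Σ_{j≠i} q_j.
First-order condition: 220 − 2q_i − Σ_{j≠i} q_j = 0.
With identical mines, set every q_j = q: then 220 − 2q − 3q = 0, i.e. q = 220/5 = 44.

44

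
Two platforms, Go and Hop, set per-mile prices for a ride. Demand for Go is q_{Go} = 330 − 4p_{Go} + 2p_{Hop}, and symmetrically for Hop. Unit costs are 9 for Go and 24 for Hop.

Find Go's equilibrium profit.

11664

Go's profit: π = (p_{Go} − 9)(330 − 4p_{Go} + 2p_{Hop}).
∂π/∂p_{Go} = 366 − 8p_{Go} + 2p_{Hop} = 0 ⇒ p_{Go} = 45.75 + 0.25p_{Hop}.
Similarly p_{Hop} = 53.25 + 0.25p_{Go}.
Plugging p_{Hop} into Go's best response: p_{Go} = 45.75 + 0.25(53.25 + 0.25p_{Go}) ⇒ 0.9375p_{Go} = 59.0625, so p_{Go} = 63.
Then p_{Hop} = 53.25 + 0.25·63 = 69.
q_{Go} = 330 − 4·63 + 2·69 = 216.
Profit = (63 − 9)·216 = 11664.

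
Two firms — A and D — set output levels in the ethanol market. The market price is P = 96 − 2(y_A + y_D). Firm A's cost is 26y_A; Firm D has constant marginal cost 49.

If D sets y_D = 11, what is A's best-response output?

Firm A's profit: π = y_A(96 − 2(y_A + y_D)) − 26y_A.
∂π/∂y_A = 70 − 4y_A − 2y_D = 0, so y_A = 17.5 − 0.5y_D.
At y_D = 11: y_A = 17.5 − 0.5·11 = 12.

12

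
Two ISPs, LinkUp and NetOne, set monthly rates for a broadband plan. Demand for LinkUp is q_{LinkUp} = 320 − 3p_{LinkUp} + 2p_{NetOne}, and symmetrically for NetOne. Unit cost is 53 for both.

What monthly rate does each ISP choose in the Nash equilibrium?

119.75

LinkUp's profit: π = (p_{LinkUp} − 53)(320 − 3p_{LinkUp} + 2p_{NetOne}).
∂π/∂p_{LinkUp} = 479 − 6p_{LinkUp} + 2p_{NetOne} = 0 ⇒ p_{LinkUp} = 479/6 + (1/3)p_{NetOne}.
By symmetry p_{NetOne} = p_{LinkUp}; substituting into the reaction function, (2/3)p_{LinkUp} = 479/6 and p_{LinkUp} = 119.75.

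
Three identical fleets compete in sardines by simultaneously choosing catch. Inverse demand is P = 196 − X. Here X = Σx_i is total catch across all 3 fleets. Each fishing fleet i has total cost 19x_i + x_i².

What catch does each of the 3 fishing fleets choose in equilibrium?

A representative fishing fleet's profit is π_i = x_i(196 − X) − 19x_i − x_i², with X = x_i + Σ_{j≠i} x_j.
First-order condition: 177 − 4x_i − Σ_{j≠i} x_j = 0.
Imposing symmetry (x_j = x for all j) turns Σ_{j≠i} x_j into 2x, so 177 = 6x and x = 29.5.

29.5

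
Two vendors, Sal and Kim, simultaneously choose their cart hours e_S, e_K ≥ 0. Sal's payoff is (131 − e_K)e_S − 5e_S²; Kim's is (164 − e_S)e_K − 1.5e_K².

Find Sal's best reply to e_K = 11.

12

Expanding Sal's payoff: 131e_S − e_Ke_S − 5e_S².
∂π/∂e_S = 131 − e_K − 10e_S = 0, so e_S = 13.1 − 0.1e_K.
At e_K = 11: e_S = 13.1 − 0.1·11 = 12.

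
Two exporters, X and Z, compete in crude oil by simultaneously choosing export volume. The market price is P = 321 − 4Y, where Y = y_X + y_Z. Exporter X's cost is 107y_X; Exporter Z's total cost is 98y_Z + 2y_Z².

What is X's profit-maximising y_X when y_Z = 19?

Exporter X's profit: π = y_X(321 − 4(y_X + y_Z)) − 107y_X.
∂π/∂y_X = 214 − 8y_X − 4y_Z = 0, so y_X = 26.75 − 0.5y_Z.
At y_Z = 19: y_X = 26.75 − 0.5·19 = 17.25.

17.25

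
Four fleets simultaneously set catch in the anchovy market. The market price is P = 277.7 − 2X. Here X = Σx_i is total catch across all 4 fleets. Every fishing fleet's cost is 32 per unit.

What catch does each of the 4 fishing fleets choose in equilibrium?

24.57

A representative fishing fleet's profit is π_i = x_i(277.7 − 2X) − 32x_i, with X = x_i + Σ_{j≠i} x_j.
First-order condition: 245.7 − 4x_i − 2Σ_{j≠i} x_j = 0.
With identical fishing fleets, set every x_j = x: then 245.7 − 4x − 6x = 0, i.e. x = 245.7/10 = 24.57.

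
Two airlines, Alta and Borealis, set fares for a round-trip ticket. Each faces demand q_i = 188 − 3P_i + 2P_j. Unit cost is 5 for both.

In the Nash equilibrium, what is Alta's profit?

Alta's profit: π = (P_{Alta} − 5)(188 − 3P_{Alta} + 2P_{Borealis}).
∂π/∂P_{Alta} = 203 − 6P_{Alta} + 2P_{Borealis} = 0 ⇒ P_{Alta} = 203/6 + (1/3)P_{Borealis}.
Setting P_{Alta} = P_{Borealis} in the reaction function: P_{Alta} = 203/6 + (1/3)P_{Alta}, so P_{Alta} = (203/6) / (2/3) = 50.75.
q_{Alta} = 188 − 3·50.75 + 2·50.75 = 137.25.
Profit = (50.75 − 5)·137.25 = 6279.1875.

6279.1875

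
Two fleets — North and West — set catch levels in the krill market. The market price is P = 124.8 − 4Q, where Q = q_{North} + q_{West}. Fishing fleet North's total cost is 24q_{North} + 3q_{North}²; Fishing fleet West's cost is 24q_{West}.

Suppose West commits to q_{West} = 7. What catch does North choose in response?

Fishing fleet North's profit: π = q_{North}(124.8 − 4(q_{North} + q_{West})) − 24q_{North} − 3q_{North}².
∂π/∂q_{North} = 100.8 − 14q_{North} − 4q_{West} = 0, so q_{North} = 7.2 − (2/7)q_{West}.
At q_{West} = 7: q_{North} = 7.2 − (2/7)·7 = 5.2.

5.2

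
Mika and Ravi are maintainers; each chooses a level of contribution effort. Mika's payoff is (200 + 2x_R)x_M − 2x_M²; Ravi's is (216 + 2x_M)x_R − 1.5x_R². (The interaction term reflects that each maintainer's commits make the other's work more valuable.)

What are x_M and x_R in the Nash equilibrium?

129, 158

Expanding Mika's payoff: 200x_M + 2x_Rx_M − 2x_M².
∂π/∂x_M = 200 + 2x_R − 4x_M = 0, so x_M = 50 + 0.5x_R.
Likewise for Ravi: x_R = 72 + (2/3)x_M.
Plugging x_R into Mika's best response: x_M = 50 + 0.5(72 + (2/3)x_M) ⇒ (2/3)x_M = 86, so x_M = 129.
Then x_R = 72 + (2/3)·129 = 158.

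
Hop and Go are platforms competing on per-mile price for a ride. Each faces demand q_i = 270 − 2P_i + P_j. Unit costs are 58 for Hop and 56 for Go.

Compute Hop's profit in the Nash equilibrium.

9912.32

Hop's profit: π = (P_{Hop} − 58)(270 − 2P_{Hop} + P_{Go}).
∂π/∂P_{Hop} = 386 − 4P_{Hop} + P_{Go} = 0 ⇒ P_{Hop} = 96.5 + 0.25P_{Go}.
Similarly P_{Go} = 95.5 + 0.25P_{Hop}.
Substituting the second reaction function into the first: P_{Hop} = 96.5 + 0.25(95.5 + 0.25P_{Hop}), which gives 0.9375P_{Hop} = 120.375 ⇒ P_{Hop} = 128.4.
Then P_{Go} = 95.5 + 0.25·128.4 = 127.6.
q_{Hop} = 270 − 2·128.4 + 127.6 = 140.8.
Profit = (128.4 − 58)·140.8 = 9912.32.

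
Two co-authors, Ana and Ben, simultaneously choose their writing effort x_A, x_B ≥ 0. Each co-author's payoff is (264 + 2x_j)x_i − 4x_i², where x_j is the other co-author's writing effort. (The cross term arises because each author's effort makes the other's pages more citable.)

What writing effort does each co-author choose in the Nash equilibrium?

Ana's payoff is (264 + 2x_B)x_A − 4x_A².
∂π/∂x_A = 264 + 2x_B − 8x_A = 0, so x_A = 33 + 0.25x_B.
The game is symmetric, so in equilibrium x_B = x_A: the reaction function gives 0.75x_A = 33, hence x_A = 44.

44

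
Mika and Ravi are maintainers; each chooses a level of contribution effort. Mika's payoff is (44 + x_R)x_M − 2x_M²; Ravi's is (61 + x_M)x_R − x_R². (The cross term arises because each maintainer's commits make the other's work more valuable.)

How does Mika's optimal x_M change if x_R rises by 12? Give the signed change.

3

Expanding Mika's payoff: 44x_M + x_Rx_M − 2x_M².
∂π/∂x_M = 44 + x_R − 4x_M = 0, so x_M = 11 + 0.25x_R.
The reaction-function slope is 0.25, so a 12-unit rise in x_R moves x_M by 0.25 × 12 = 3. Mika's best response rises — the actions are strategic complements.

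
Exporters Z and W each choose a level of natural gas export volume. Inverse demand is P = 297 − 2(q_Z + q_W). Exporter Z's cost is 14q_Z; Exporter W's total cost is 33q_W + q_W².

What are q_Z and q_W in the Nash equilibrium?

Exporter Z's profit: π = q_Z(297 − 2(q_Z + q_W)) − 14q_Z.
∂π/∂q_Z = 283 − 4q_Z − 2q_W = 0, so q_Z = 70.75 − 0.5q_W.
For W: ∂π/∂q_W = 264 − 6q_W − 2q_Z = 0 ⇒ q_W = 44 − (1/3)q_Z.
Solving the two reaction functions simultaneously: (1 − (−0.5)(−1/3))q_Z = 70.75 − 0.5·44, so (5/6)q_Z = 48.75 and q_Z = 58.5.
Then q_W = 44 − (1/3)·58.5 = 24.5.

58.5, 24.5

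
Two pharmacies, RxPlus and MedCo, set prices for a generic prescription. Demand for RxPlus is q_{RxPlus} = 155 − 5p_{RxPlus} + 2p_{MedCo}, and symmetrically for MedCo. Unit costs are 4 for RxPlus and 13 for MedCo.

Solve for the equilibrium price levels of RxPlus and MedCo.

RxPlus's profit: π = (p_{RxPlus} − 4)(155 − 5p_{RxPlus} + 2p_{MedCo}).
∂π/∂p_{RxPlus} = 175 − 10p_{RxPlus} + 2p_{MedCo} = 0 ⇒ p_{RxPlus} = 17.5 + 0.2p_{MedCo}.
Similarly p_{MedCo} = 22 + 0.2p_{RxPlus}.
Solving the two reaction functions simultaneously: (1 − (0.2)(0.2))p_{RxPlus} = 17.5 + 0.2·22, so 0.96p_{RxPlus} = 21.9 and p_{RxPlus} = 22.8125.
Then p_{MedCo} = 22 + 0.2·22.8125 = 26.5625.

22.8125, 26.5625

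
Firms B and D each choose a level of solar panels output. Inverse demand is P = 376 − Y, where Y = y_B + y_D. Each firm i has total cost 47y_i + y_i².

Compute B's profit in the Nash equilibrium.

8659.28

Firm B's profit: π = y_B(376 − (y_B + y_D)) − 47y_B − y_B².
∂π/∂y_B = 329 − 4y_B − y_D = 0, so y_B = 82.25 − 0.25y_D.
By symmetry y_D = y_B; substituting into the reaction function, 1.25y_B = 82.25 and y_B = 65.8.
Price P = 376 − 131.6 = 244.4.
B's profit: (244.4 − 47)·65.8 − (65.8)² = 8659.28.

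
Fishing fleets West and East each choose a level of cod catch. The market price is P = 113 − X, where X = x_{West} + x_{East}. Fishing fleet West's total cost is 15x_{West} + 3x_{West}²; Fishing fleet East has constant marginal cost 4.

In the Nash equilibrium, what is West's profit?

134.56

Fishing fleet West's profit: π = x_{West}(113 − (x_{West} + x_{East})) − 15x_{West} − 3x_{West}².
∂π/∂x_{West} = 98 − 8x_{West} − x_{East} = 0, so x_{West} = 12.25 − 0.125x_{East}.
For East: ∂π/∂x_{East} = 109 − 2x_{East} − x_{West} = 0 ⇒ x_{East} = 54.5 − 0.5x_{West}.
Solving the two reaction functions simultaneously: (1 − (−0.125)(−0.5))x_{West} = 12.25 − 0.125·54.5, so 0.9375x_{West} = 5.4375 and x_{West} = 5.8.
Then x_{East} = 54.5 − 0.5·5.8 = 51.6.
Price P = 113 − 57.4 = 55.6.
West's profit: (55.6 − 15)·5.8 − 3(5.8)² = 134.56.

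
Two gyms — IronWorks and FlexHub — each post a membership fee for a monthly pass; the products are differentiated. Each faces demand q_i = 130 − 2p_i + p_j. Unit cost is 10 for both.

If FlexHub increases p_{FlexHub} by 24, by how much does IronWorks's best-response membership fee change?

IronWorks's profit: π = (p_{IronWorks} − 10)(130 − 2p_{IronWorks} + p_{FlexHub}).
∂π/∂p_{IronWorks} = 150 − 4p_{IronWorks} + p_{FlexHub} = 0 ⇒ p_{IronWorks} = 37.5 + 0.25p_{FlexHub}.
The reaction-function slope is 0.25, so a 24-unit rise in p_{FlexHub} moves p_{IronWorks} by 0.25 × 24 = 6. IronWorks's best response rises — the actions are strategic complements.

6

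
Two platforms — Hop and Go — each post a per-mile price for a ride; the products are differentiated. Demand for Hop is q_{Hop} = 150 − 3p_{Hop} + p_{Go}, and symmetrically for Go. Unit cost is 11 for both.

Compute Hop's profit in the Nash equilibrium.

1966.08

Hop's profit: π = (p_{Hop} − 11)(150 − 3p_{Hop} + p_{Go}).
∂π/∂p_{Hop} = 183 − 6p_{Hop} + p_{Go} = 0 ⇒ p_{Hop} = 30.5 + (1/6)p_{Go}.
The game is symmetric, so in equilibrium p_{Go} = p_{Hop}: the reaction function gives (5/6)p_{Hop} = 30.5, hence p_{Hop} = 36.6.
q_{Hop} = 150 − 3·36.6 + 36.6 = 76.8.
Profit = (36.6 − 11)·76.8 = 1966.08.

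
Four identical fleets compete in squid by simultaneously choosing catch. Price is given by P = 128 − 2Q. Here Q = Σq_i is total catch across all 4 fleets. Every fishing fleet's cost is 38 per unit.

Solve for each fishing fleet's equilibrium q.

9

A representative fishing fleet's profit is π_i = q_i(128 − 2Q) − 38q_i, with Q = q_i + Σ_{j≠i} q_j.
First-order condition: 90 − 4q_i − 2Σ_{j≠i} q_j = 0.
With identical fishing fleets, set every q_j = q: then 90 − 4q − 6q = 0, i.e. q = 90/10 = 9.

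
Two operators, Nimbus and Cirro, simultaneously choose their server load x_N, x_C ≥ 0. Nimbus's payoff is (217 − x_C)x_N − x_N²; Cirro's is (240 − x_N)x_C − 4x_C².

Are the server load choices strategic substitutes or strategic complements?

Expanding Nimbus's payoff: 217x_N − x_Cx_N − x_N².
∂π/∂x_N = 217 − x_C − 2x_N = 0, so x_N = 108.5 − 0.5x_C.
The best-response slope dx_N/dx_C = −0.5 < 0: the reaction function is downward-sloping, so the choices are strategic substitutes.

strategic substitutes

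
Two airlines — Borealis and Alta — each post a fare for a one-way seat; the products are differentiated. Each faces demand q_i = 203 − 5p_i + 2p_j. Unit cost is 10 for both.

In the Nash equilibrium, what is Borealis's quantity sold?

108.125

Borealis's profit: π = (p_{Borealis} − 10)(203 − 5p_{Borealis} + 2p_{Alta}).
∂π/∂p_{Borealis} = 253 − 10p_{Borealis} + 2p_{Alta} = 0 ⇒ p_{Borealis} = 25.3 + 0.2p_{Alta}.
By symmetry p_{Alta} = p_{Borealis}; substituting into the reaction function, 0.8p_{Borealis} = 25.3 and p_{Borealis} = 31.625.
q_{Borealis} = 203 − 5·31.625 + 2·31.625 = 108.125.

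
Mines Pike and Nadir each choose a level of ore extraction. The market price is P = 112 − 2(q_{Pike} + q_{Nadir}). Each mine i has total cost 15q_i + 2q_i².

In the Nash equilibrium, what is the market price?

Mine Pike's profit: π = q_{Pike}(112 − 2(q_{Pike} + q_{Nadir})) − 15q_{Pike} − 2q_{Pike}².
∂π/∂q_{Pike} = 97 − 8q_{Pike} − 2q_{Nadir} = 0, so q_{Pike} = 12.125 − 0.25q_{Nadir}.
By symmetry q_{Nadir} = q_{Pike}; substituting into the reaction function, 1.25q_{Pike} = 12.125 and q_{Pike} = 9.7.
Equilibrium price: P = 112 − 2·19.4 = 73.2.

73.2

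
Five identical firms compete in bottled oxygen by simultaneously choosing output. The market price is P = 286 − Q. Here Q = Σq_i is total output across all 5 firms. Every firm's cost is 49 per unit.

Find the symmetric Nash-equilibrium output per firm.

A representative firm's profit is π_i = q_i(286 − Q) − 49q_i, with Q = q_i + Σ_{j≠i} q_j.
First-order condition: 237 − 2q_i − Σ_{j≠i} q_j = 0.
With identical firms, set every q_j = q: then 237 − 2q − 4q = 0, i.e. q = 237/6 = 39.5.

39.5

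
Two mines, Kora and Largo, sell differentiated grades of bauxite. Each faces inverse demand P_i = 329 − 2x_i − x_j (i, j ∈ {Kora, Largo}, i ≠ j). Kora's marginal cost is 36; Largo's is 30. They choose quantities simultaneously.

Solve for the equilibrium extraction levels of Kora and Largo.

58.2, 60.2

Mine Kora's profit: π = x_{Kora}(329 − 2x_{Kora} − x_{Largo}) − 36x_{Kora}.
∂π/∂x_{Kora} = 293 − 4x_{Kora} − x_{Largo} = 0 ⇒ x_{Kora} = 73.25 − 0.25x_{Largo}.
Similarly x_{Largo} = 74.75 − 0.25x_{Kora}.
Solving the two reaction functions simultaneously: (1 − (−0.25)(−0.25))x_{Kora} = 73.25 − 0.25·74.75, so 0.9375x_{Kora} = 54.5625 and x_{Kora} = 58.2.
Then x_{Largo} = 74.75 − 0.25·58.2 = 60.2.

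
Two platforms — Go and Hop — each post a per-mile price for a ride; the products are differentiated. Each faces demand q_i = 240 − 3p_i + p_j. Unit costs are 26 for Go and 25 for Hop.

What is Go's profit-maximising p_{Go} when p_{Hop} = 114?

72

Go's profit: π = (p_{Go} − 26)(240 − 3p_{Go} + p_{Hop}).
∂π/∂p_{Go} = 318 − 6p_{Go} + p_{Hop} = 0 ⇒ p_{Go} = 53 + (1/6)p_{Hop}.
At p_{Hop} = 114: p_{Go} = 53 + (1/6)·114 = 72.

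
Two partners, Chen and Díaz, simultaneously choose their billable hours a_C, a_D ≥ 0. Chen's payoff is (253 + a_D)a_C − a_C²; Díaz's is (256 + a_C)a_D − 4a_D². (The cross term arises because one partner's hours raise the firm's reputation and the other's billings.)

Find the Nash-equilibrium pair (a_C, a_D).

152, 51

Expanding Chen's payoff: 253a_C + a_Da_C − a_C².
∂π/∂a_C = 253 + a_D − 2a_C = 0, so a_C = 126.5 + 0.5a_D.
Likewise for Díaz: a_D = 32 + 0.125a_C.
Solving the two reaction functions simultaneously: (1 − (0.5)(0.125))a_C = 126.5 + 0.5·32, so 0.9375a_C = 142.5 and a_C = 152.
Then a_D = 32 + 0.125·152 = 51.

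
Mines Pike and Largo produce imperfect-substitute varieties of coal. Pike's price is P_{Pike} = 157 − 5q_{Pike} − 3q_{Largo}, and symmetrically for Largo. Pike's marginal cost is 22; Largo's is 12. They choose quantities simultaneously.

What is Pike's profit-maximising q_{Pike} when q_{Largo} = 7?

Mine Pike's profit: π = q_{Pike}(157 − 5q_{Pike} − 3q_{Largo}) − 22q_{Pike}.
∂π/∂q_{Pike} = 135 − 10q_{Pike} − 3q_{Largo} = 0 ⇒ q_{Pike} = 13.5 − 0.3q_{Largo}.
At q_{Largo} = 7: q_{Pike} = 13.5 − 0.3·7 = 11.4.

11.4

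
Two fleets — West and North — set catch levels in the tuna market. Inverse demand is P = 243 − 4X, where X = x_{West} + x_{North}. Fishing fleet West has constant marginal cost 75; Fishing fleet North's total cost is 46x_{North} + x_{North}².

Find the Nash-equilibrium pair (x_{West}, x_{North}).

Fishing fleet West's profit: π = x_{West}(243 − 4(x_{West} + x_{North})) − 75x_{West}.
∂π/∂x_{West} = 168 − 8x_{West} − 4x_{North} = 0, so x_{West} = 21 − 0.5x_{North}.
For North: ∂π/∂x_{North} = 197 − 10x_{North} − 4x_{West} = 0 ⇒ x_{North} = 19.7 − 0.4x_{West}.
Plugging x_{North} into West's best response: x_{West} = 21 − 0.5(19.7 − 0.4x_{West}) ⇒ 0.8x_{West} = 11.15, so x_{West} = 13.9375.
Then x_{North} = 19.7 − 0.4·13.9375 = 14.125.

13.9375, 14.125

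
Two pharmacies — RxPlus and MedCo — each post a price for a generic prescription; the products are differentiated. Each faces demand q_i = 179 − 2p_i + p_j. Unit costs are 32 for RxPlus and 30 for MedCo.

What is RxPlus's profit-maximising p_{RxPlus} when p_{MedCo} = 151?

98.5

RxPlus's profit: π = (p_{RxPlus} − 32)(179 − 2p_{RxPlus} + p_{MedCo}).
∂π/∂p_{RxPlus} = 243 − 4p_{RxPlus} + p_{MedCo} = 0 ⇒ p_{RxPlus} = 60.75 + 0.25p_{MedCo}.
At p_{MedCo} = 151: p_{RxPlus} = 60.75 + 0.25·151 = 98.5.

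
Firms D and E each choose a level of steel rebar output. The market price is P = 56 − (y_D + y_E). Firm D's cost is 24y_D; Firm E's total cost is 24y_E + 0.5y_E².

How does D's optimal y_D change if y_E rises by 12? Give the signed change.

-6

Firm D's profit: π = y_D(56 − (y_D + y_E)) − 24y_D.
∂π/∂y_D = 32 − 2y_D − y_E = 0, so y_D = 16 − 0.5y_E.
The reaction-function slope is −0.5, so a 12-unit rise in y_E moves y_D by −0.5 × 12 = −6. D's best response falls — the actions are strategic substitutes.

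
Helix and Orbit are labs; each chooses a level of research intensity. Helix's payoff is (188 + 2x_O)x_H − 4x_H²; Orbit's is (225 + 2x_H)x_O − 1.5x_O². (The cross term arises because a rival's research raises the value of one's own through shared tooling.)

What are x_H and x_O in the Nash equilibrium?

Expanding Helix's payoff: 188x_H + 2x_Ox_H − 4x_H².
∂π/∂x_H = 188 + 2x_O − 8x_H = 0, so x_H = 23.5 + 0.25x_O.
Likewise for Orbit: x_O = 75 + (2/3)x_H.
Substituting the second reaction function into the first: x_H = 23.5 + 0.25(75 + (2/3)x_H), which gives (5/6)x_H = 42.25 ⇒ x_H = 50.7.
Then x_O = 75 + (2/3)·50.7 = 108.8.

50.7, 108.8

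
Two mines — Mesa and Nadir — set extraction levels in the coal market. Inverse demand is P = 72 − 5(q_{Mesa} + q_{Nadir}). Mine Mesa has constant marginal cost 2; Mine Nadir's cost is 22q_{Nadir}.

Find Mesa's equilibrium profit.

180

Mine Mesa's profit: π = q_{Mesa}(72 − 5(q_{Mesa} + q_{Nadir})) − 2q_{Mesa}.
∂π/∂q_{Mesa} = 70 − 10q_{Mesa} − 5q_{Nadir} = 0, so q_{Mesa} = 7 − 0.5q_{Nadir}.
By the same steps for Nadir: q_{Nadir} = 5 − 0.5q_{Mesa}.
Plugging q_{Nadir} into Mesa's best response: q_{Mesa} = 7 − 0.5(5 − 0.5q_{Mesa}) ⇒ 0.75q_{Mesa} = 4.5, so q_{Mesa} = 6.
Then q_{Nadir} = 5 − 0.5·6 = 2.
Price P = 72 − 5·8 = 32.
Mesa's profit: (32 − 2)·6 = 180.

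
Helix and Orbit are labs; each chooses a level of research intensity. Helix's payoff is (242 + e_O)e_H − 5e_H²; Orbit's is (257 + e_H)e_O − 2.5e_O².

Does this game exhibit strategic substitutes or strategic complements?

strategic complements

Expanding Helix's payoff: 242e_H + e_Oe_H − 5e_H².
∂π/∂e_H = 242 + e_O − 10e_H = 0, so e_H = 24.2 + 0.1e_O.
The best-response slope de_H/de_O = 0.1 > 0: the reaction function is upward-sloping, so the choices are strategic complements.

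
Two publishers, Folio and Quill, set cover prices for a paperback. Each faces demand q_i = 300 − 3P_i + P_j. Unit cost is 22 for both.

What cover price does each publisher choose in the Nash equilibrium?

73.2

Folio's profit: π = (P_{Folio} − 22)(300 − 3P_{Folio} + P_{Quill}).
∂π/∂P_{Folio} = 366 − 6P_{Folio} + P_{Quill} = 0 ⇒ P_{Folio} = 61 + (1/6)P_{Quill}.
The game is symmetric, so in equilibrium P_{Quill} = P_{Folio}: the reaction function gives (5/6)P_{Folio} = 61, hence P_{Folio} = 73.2.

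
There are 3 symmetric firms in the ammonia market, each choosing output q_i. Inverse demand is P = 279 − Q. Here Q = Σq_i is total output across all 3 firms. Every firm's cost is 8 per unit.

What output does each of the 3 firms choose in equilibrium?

A representative firm's profit is π_i = q_i(279 − Q) − 8q_i, with Q = q_i + Σ_{j≠i} q_j.
First-order condition: 271 − 2q_i − Σ_{j≠i} q_j = 0.
In a symmetric equilibrium every firm chooses the same q, so Σ_{j≠i} q_j = 2q. The condition becomes 271 − 4q = 0, giving q = 271/4 = 67.75.

67.75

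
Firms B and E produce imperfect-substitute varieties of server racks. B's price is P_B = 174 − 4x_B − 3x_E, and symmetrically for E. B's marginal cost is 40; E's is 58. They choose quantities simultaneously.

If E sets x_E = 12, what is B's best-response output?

12.25

Firm B's profit: π = x_B(174 − 4x_B − 3x_E) − 40x_B.
∂π/∂x_B = 134 − 8x_B − 3x_E = 0 ⇒ x_B = 16.75 − 0.375x_E.
At x_E = 12: x_B = 16.75 − 0.375·12 = 12.25.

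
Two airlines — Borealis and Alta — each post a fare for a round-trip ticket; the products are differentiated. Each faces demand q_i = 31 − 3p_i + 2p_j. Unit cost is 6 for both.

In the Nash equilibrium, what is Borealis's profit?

Borealis's profit: π = (p_{Borealis} − 6)(31 − 3p_{Borealis} + 2p_{Alta}).
∂π/∂p_{Borealis} = 49 − 6p_{Borealis} + 2p_{Alta} = 0 ⇒ p_{Borealis} = 49/6 + (1/3)p_{Alta}.
By symmetry p_{Alta} = p_{Borealis}; substituting into the reaction function, (2/3)p_{Borealis} = 49/6 and p_{Borealis} = 12.25.
q_{Borealis} = 31 − 3·12.25 + 2·12.25 = 18.75.
Profit = (12.25 − 6)·18.75 = 117.1875.

117.1875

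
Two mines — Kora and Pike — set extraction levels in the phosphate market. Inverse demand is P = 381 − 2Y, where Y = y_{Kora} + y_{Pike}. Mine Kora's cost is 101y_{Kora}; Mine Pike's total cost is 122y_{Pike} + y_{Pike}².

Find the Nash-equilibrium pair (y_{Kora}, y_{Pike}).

Mine Kora's profit: π = y_{Kora}(381 − 2(y_{Kora} + y_{Pike})) − 101y_{Kora}.
∂π/∂y_{Kora} = 280 − 4y_{Kora} − 2y_{Pike} = 0, so y_{Kora} = 70 − 0.5y_{Pike}.
For Pike: ∂π/∂y_{Pike} = 259 − 6y_{Pike} − 2y_{Kora} = 0 ⇒ y_{Pike} = 259/6 − (1/3)y_{Kora}.
Solving the two reaction functions simultaneously: (1 − (−0.5)(−1/3))y_{Kora} = 70 − 0.5·(259/6), so (5/6)y_{Kora} = 581/12 and y_{Kora} = 58.1.
Then y_{Pike} = 259/6 − (1/3)·58.1 = 23.8.

58.1, 23.8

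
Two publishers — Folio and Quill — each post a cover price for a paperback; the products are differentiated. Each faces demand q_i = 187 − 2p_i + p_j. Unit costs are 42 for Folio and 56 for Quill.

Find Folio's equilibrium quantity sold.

Folio's profit: π = (p_{Folio} − 42)(187 − 2p_{Folio} + p_{Quill}).
∂π/∂p_{Folio} = 271 − 4p_{Folio} + p_{Quill} = 0 ⇒ p_{Folio} = 67.75 + 0.25p_{Quill}.
Similarly p_{Quill} = 74.75 + 0.25p_{Folio}.
Plugging p_{Quill} into Folio's best response: p_{Folio} = 67.75 + 0.25(74.75 + 0.25p_{Folio}) ⇒ 0.9375p_{Folio} = 86.4375, so p_{Folio} = 92.2.
Then p_{Quill} = 74.75 + 0.25·92.2 = 97.8.
q_{Folio} = 187 − 2·92.2 + 97.8 = 100.4.

100.4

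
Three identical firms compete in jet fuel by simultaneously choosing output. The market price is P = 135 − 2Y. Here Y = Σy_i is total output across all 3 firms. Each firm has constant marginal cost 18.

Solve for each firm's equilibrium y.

14.625

A representative firm's profit is π_i = y_i(135 − 2Y) − 18y_i, with Y = y_i + Σ_{j≠i} y_j.
First-order condition: 117 − 4y_i − 2Σ_{j≠i} y_j = 0.
Imposing symmetry (y_j = y for all j) turns Σ_{j≠i} y_j into 2y, so 117 = 8y and y = 14.625.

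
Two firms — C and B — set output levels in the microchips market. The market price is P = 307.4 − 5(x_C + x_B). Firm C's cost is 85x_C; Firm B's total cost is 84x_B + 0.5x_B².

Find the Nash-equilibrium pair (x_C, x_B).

15.64, 13.2

Firm C's profit: π = x_C(307.4 − 5(x_C + x_B)) − 85x_C.
∂π/∂x_C = 222.4 − 10x_C − 5x_B = 0, so x_C = 22.24 − 0.5x_B.
For B: ∂π/∂x_B = 223.4 − 11x_B − 5x_C = 0 ⇒ x_B = 1117/55 − (5/11)x_C.
Solving the two reaction functions simultaneously: (1 − (−0.5)(−5/11))x_C = 22.24 − 0.5·(1117/55), so (17/22)x_C = 6647/550 and x_C = 15.64.
Then x_B = 1117/55 − (5/11)·15.64 = 13.2.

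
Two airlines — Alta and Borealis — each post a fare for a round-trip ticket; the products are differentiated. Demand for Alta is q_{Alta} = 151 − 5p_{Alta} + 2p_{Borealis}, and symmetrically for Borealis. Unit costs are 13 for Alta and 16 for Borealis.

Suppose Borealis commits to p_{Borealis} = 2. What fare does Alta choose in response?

22

Alta's profit: π = (p_{Alta} − 13)(151 − 5p_{Alta} + 2p_{Borealis}).
∂π/∂p_{Alta} = 216 − 10p_{Alta} + 2p_{Borealis} = 0 ⇒ p_{Alta} = 21.6 + 0.2p_{Borealis}.
At p_{Borealis} = 2: p_{Alta} = 21.6 + 0.2·2 = 22.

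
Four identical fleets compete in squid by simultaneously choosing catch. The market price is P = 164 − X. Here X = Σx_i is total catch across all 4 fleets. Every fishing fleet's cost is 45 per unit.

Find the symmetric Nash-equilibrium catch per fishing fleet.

A representative fishing fleet's profit is π_i = x_i(164 − X) − 45x_i, with X = x_i + Σ_{j≠i} x_j.
First-order condition: 119 − 2x_i − Σ_{j≠i} x_j = 0.
With identical fishing fleets, set every x_j = x: then 119 − 2x − 3x = 0, i.e. x = 119/5 = 23.8.

23.8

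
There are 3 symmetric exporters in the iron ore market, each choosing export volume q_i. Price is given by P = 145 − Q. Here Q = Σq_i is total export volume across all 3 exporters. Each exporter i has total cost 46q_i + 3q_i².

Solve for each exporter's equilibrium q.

A representative exporter's profit is π_i = q_i(145 − Q) − 46q_i − 3q_i², with Q = q_i + Σ_{j≠i} q_j.
First-order condition: 99 − 8q_i − Σ_{j≠i} q_j = 0.
Imposing symmetry (q_j = q for all j) turns Σ_{j≠i} q_j into 2q, so 99 = 10q and q = 9.9.

9.9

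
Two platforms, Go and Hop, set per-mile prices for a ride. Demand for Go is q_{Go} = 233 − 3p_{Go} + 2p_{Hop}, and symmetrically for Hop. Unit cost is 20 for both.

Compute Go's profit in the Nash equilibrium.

Go's profit: π = (p_{Go} − 20)(233 − 3p_{Go} + 2p_{Hop}).
∂π/∂p_{Go} = 293 − 6p_{Go} + 2p_{Hop} = 0 ⇒ p_{Go} = 293/6 + (1/3)p_{Hop}.
Setting p_{Go} = p_{Hop} in the reaction function: p_{Go} = 293/6 + (1/3)p_{Go}, so p_{Go} = (293/6) / (2/3) = 73.25.
q_{Go} = 233 − 3·73.25 + 2·73.25 = 159.75.
Profit = (73.25 − 20)·159.75 = 8506.6875.

8506.6875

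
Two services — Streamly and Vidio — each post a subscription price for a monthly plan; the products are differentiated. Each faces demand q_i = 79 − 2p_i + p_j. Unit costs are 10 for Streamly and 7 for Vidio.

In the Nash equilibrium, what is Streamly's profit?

Streamly's profit: π = (p_{Streamly} − 10)(79 − 2p_{Streamly} + p_{Vidio}).
∂π/∂p_{Streamly} = 99 − 4p_{Streamly} + p_{Vidio} = 0 ⇒ p_{Streamly} = 24.75 + 0.25p_{Vidio}.
Similarly p_{Vidio} = 23.25 + 0.25p_{Streamly}.
Substituting the second reaction function into the first: p_{Streamly} = 24.75 + 0.25(23.25 + 0.25p_{Streamly}), which gives 0.9375p_{Streamly} = 30.5625 ⇒ p_{Streamly} = 32.6.
Then p_{Vidio} = 23.25 + 0.25·32.6 = 31.4.
q_{Streamly} = 79 − 2·32.6 + 31.4 = 45.2.
Profit = (32.6 − 10)·45.2 = 1021.52.

1021.52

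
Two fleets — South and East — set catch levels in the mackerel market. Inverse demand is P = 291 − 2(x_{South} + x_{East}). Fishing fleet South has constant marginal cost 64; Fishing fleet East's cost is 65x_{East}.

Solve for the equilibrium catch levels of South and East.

Fishing fleet South's profit: π = x_{South}(291 − 2(x_{South} + x_{East})) − 64x_{South}.
∂π/∂x_{South} = 227 − 4x_{South} − 2x_{East} = 0, so x_{South} = 56.75 − 0.5x_{East}.
By the same steps for East: x_{East} = 56.5 − 0.5x_{South}.
Plugging x_{East} into South's best response: x_{South} = 56.75 − 0.5(56.5 − 0.5x_{South}) ⇒ 0.75x_{South} = 28.5, so x_{South} = 38.
Then x_{East} = 56.5 − 0.5·38 = 37.5.

38, 37.5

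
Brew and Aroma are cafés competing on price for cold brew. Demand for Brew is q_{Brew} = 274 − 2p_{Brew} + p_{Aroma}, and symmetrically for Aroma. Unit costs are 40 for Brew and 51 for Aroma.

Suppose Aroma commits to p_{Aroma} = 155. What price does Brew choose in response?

127.25

Brew's profit: π = (p_{Brew} − 40)(274 − 2p_{Brew} + p_{Aroma}).
∂π/∂p_{Brew} = 354 − 4p_{Brew} + p_{Aroma} = 0 ⇒ p_{Brew} = 88.5 + 0.25p_{Aroma}.
At p_{Aroma} = 155: p_{Brew} = 88.5 + 0.25·155 = 127.25.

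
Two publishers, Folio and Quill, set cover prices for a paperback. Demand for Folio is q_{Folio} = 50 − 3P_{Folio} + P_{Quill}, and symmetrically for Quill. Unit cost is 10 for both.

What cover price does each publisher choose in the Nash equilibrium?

Folio's profit: π = (P_{Folio} − 10)(50 − 3P_{Folio} + P_{Quill}).
∂π/∂P_{Folio} = 80 − 6P_{Folio} + P_{Quill} = 0 ⇒ P_{Folio} = 40/3 + (1/6)P_{Quill}.
The game is symmetric, so in equilibrium P_{Quill} = P_{Folio}: the reaction function gives (5/6)P_{Folio} = 40/3, hence P_{Folio} = 16.

16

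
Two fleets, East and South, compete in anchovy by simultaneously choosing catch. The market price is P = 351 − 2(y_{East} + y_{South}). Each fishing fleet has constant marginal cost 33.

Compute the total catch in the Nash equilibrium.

Fishing fleet East's profit: π = y_{East}(351 − 2(y_{East} + y_{South})) − 33y_{East}.
∂π/∂y_{East} = 318 − 4y_{East} − 2y_{South} = 0, so y_{East} = 79.5 − 0.5y_{South}.
Setting y_{East} = y_{South} in the reaction function: y_{East} = 79.5 − 0.5y_{East}, so y_{East} = 79.5 / 1.5 = 53.
Total catch: 53 + 53 = 106.

106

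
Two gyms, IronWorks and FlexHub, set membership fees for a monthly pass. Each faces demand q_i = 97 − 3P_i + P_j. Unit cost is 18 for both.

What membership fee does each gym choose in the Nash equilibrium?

IronWorks's profit: π = (P_{IronWorks} − 18)(97 − 3P_{IronWorks} + P_{FlexHub}).
∂π/∂P_{IronWorks} = 151 − 6P_{IronWorks} + P_{FlexHub} = 0 ⇒ P_{IronWorks} = 151/6 + (1/6)P_{FlexHub}.
Setting P_{IronWorks} = P_{FlexHub} in the reaction function: P_{IronWorks} = 151/6 + (1/6)P_{IronWorks}, so P_{IronWorks} = (151/6) / (5/6) = 30.2.

30.2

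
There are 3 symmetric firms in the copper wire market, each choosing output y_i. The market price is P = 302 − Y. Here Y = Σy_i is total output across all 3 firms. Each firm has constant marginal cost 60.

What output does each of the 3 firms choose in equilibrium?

A representative firm's profit is π_i = y_i(302 − Y) − 60y_i, with Y = y_i + Σ_{j≠i} y_j.
First-order condition: 242 − 2y_i − Σ_{j≠i} y_j = 0.
In a symmetric equilibrium every firm chooses the same y, so Σ_{j≠i} y_j = 2y. The condition becomes 242 − 4y = 0, giving y = 242/4 = 60.5.

60.5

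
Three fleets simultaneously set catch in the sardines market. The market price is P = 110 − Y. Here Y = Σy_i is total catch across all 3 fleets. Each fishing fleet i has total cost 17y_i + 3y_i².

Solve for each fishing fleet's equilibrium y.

9.3

A representative fishing fleet's profit is π_i = y_i(110 − Y) − 17y_i − 3y_i², with Y = y_i + Σ_{j≠i} y_j.
First-order condition: 93 − 8y_i − Σ_{j≠i} y_j = 0.
With identical fishing fleets, set every y_j = y: then 93 − 8y − 2y = 0, i.e. y = 93/10 = 9.3.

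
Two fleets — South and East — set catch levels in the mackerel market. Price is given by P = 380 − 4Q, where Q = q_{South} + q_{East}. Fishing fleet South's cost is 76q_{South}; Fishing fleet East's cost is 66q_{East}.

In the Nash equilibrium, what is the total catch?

Fishing fleet South's profit: π = q_{South}(380 − 4(q_{South} + q_{East})) − 76q_{South}.
∂π/∂q_{South} = 304 − 8q_{South} − 4q_{East} = 0, so q_{South} = 38 − 0.5q_{East}.
By the same steps for East: q_{East} = 39.25 − 0.5q_{South}.
Substituting the second reaction function into the first: q_{South} = 38 − 0.5(39.25 − 0.5q_{South}), which gives 0.75q_{South} = 18.375 ⇒ q_{South} = 24.5.
Then q_{East} = 39.25 − 0.5·24.5 = 27.
Total catch: 24.5 + 27 = 51.5.

51.5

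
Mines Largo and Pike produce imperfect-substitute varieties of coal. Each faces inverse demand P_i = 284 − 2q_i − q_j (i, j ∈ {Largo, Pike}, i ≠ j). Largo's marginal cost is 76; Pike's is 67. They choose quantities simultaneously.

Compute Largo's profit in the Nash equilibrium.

Mine Largo's profit: π = q_{Largo}(284 − 2q_{Largo} − q_{Pike}) − 76q_{Largo}.
∂π/∂q_{Largo} = 208 − 4q_{Largo} − q_{Pike} = 0 ⇒ q_{Largo} = 52 − 0.25q_{Pike}.
Similarly q_{Pike} = 54.25 − 0.25q_{Largo}.
Solving the two reaction functions simultaneously: (1 − (−0.25)(−0.25))q_{Largo} = 52 − 0.25·54.25, so 0.9375q_{Largo} = 38.4375 and q_{Largo} = 41.
Then q_{Pike} = 54.25 − 0.25·41 = 44.
P_{Largo} = 284 − 2·41 − 44 = 158.
Profit = (158 − 76)·41 = 3362.

3362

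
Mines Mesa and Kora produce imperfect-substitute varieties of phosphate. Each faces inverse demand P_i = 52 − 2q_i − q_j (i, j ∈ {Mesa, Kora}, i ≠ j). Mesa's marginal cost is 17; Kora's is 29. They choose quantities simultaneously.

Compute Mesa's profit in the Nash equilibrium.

121.68

Mine Mesa's profit: π = q_{Mesa}(52 − 2q_{Mesa} − q_{Kora}) − 17q_{Mesa}.
∂π/∂q_{Mesa} = 35 − 4q_{Mesa} − q_{Kora} = 0 ⇒ q_{Mesa} = 8.75 − 0.25q_{Kora}.
Similarly q_{Kora} = 5.75 − 0.25q_{Mesa}.
Substituting the second reaction function into the first: q_{Mesa} = 8.75 − 0.25(5.75 − 0.25q_{Mesa}), which gives 0.9375q_{Mesa} = 7.3125 ⇒ q_{Mesa} = 7.8.
Then q_{Kora} = 5.75 − 0.25·7.8 = 3.8.
P_{Mesa} = 52 − 2·7.8 − 3.8 = 32.6.
Profit = (32.6 − 17)·7.8 = 121.68.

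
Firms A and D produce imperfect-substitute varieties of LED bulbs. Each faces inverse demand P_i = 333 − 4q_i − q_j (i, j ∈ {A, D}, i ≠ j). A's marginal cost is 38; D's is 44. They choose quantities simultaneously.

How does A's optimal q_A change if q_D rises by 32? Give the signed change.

-4

Firm A's profit: π = q_A(333 − 4q_A − q_D) − 38q_A.
∂π/∂q_A = 295 − 8q_A − q_D = 0 ⇒ q_A = 36.875 − 0.125q_D.
The reaction-function slope is −0.125, so a 32-unit rise in q_D moves q_A by −0.125 × 32 = −4. A's best response falls — the actions are strategic substitutes.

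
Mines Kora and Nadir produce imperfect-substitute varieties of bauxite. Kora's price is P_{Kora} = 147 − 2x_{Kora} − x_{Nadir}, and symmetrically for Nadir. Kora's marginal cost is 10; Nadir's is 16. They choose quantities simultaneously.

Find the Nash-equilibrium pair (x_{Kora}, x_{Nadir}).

Mine Kora's profit: π = x_{Kora}(147 − 2x_{Kora} − x_{Nadir}) − 10x_{Kora}.
∂π/∂x_{Kora} = 137 − 4x_{Kora} − x_{Nadir} = 0 ⇒ x_{Kora} = 34.25 − 0.25x_{Nadir}.
Similarly x_{Nadir} = 32.75 − 0.25x_{Kora}.
Substituting the second reaction function into the first: x_{Kora} = 34.25 − 0.25(32.75 − 0.25x_{Kora}), which gives 0.9375x_{Kora} = 26.0625 ⇒ x_{Kora} = 27.8.
Then x_{Nadir} = 32.75 − 0.25·27.8 = 25.8.

27.8, 25.8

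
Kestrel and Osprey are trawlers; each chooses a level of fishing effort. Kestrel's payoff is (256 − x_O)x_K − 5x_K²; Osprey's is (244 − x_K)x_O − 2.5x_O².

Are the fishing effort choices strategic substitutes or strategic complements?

strategic substitutes

Expanding Kestrel's payoff: 256x_K − x_Ox_K − 5x_K².
∂π/∂x_K = 256 − x_O − 10x_K = 0, so x_K = 25.6 − 0.1x_O.
The best-response slope dx_K/dx_O = −0.1 < 0: the reaction function is downward-sloping, so the choices are strategic substitutes.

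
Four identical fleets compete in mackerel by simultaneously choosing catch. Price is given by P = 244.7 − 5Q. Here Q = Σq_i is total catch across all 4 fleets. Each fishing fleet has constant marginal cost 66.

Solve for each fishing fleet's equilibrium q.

7.148

A representative fishing fleet's profit is π_i = q_i(244.7 − 5Q) − 66q_i, with Q = q_i + Σ_{j≠i} q_j.
First-order condition: 178.7 − 10q_i − 5Σ_{j≠i} q_j = 0.
With identical fishing fleets, set every q_j = q: then 178.7 − 10q − 15q = 0, i.e. q = 178.7/25 = 7.148.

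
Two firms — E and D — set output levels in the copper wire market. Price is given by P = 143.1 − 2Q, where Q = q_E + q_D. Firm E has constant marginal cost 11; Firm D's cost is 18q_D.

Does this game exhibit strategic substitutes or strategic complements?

strategic substitutes

Firm E's profit: π = q_E(143.1 − 2(q_E + q_D)) − 11q_E.
∂π/∂q_E = 132.1 − 4q_E − 2q_D = 0, so q_E = 33.025 − 0.5q_D.
The best-response slope dq_E/dq_D = −0.5 < 0: the reaction function is downward-sloping, so the choices are strategic substitutes.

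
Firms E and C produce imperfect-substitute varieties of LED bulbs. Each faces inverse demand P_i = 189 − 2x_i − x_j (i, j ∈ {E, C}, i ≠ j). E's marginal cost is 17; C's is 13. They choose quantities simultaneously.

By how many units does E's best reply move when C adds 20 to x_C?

Firm E's profit: π = x_E(189 − 2x_E − x_C) − 17x_E.
∂π/∂x_E = 172 − 4x_E − x_C = 0 ⇒ x_E = 43 − 0.25x_C.
The reaction-function slope is −0.25, so a 20-unit rise in x_C moves x_E by −0.25 × 20 = −5. E's best response falls — the actions are strategic substitutes.

-5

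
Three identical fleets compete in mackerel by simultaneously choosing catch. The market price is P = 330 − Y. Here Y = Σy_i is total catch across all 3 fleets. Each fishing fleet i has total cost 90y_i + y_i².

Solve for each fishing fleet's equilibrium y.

40

A representative fishing fleet's profit is π_i = y_i(330 − Y) − 90y_i − y_i², with Y = y_i + Σ_{j≠i} y_j.
First-order condition: 240 − 4y_i − Σ_{j≠i} y_j = 0.
In a symmetric equilibrium every fishing fleet chooses the same y, so Σ_{j≠i} y_j = 2y. The condition becomes 240 − 6y = 0, giving y = 240/6 = 40.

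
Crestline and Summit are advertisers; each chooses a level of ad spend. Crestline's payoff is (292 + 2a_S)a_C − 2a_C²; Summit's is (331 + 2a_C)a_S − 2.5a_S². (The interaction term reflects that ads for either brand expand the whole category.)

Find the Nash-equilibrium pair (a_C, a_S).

Expanding Crestline's payoff: 292a_C + 2a_Sa_C − 2a_C².
∂π/∂a_C = 292 + 2a_S − 4a_C = 0, so a_C = 73 + 0.5a_S.
Likewise for Summit: a_S = 66.2 + 0.4a_C.
Plugging a_S into Crestline's best response: a_C = 73 + 0.5(66.2 + 0.4a_C) ⇒ 0.8a_C = 106.1, so a_C = 132.625.
Then a_S = 66.2 + 0.4·132.625 = 119.25.

132.625, 119.25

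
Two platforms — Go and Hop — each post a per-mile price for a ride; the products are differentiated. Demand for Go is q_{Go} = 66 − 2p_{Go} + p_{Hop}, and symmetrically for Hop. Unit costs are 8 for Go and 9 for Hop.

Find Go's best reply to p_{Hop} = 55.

Go's profit: π = (p_{Go} − 8)(66 − 2p_{Go} + p_{Hop}).
∂π/∂p_{Go} = 82 − 4p_{Go} + p_{Hop} = 0 ⇒ p_{Go} = 20.5 + 0.25p_{Hop}.
At p_{Hop} = 55: p_{Go} = 20.5 + 0.25·55 = 34.25.

34.25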